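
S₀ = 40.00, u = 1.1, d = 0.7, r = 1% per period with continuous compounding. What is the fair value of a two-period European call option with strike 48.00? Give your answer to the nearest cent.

Risk-neutral probability p = (e^0.01 − 0.7)/(1.1 − 0.7) = 0.3101/0.4000 = 0.7751
Terminal stock prices: S_uu = 48.4, S_ud = 30.8, S_dd = 19.6
Terminal payoffs (S − K): max(0.4, 0) = 0.4, max(-17.2, 0) = 0, max(-28.4, 0) = 0
Node u (S = 44): V_u = e^(−0.01)·[0.7751·0.4000 + 0.2249·0.0000] = 0.3070
Node d (S = 28): V_d = e^(−0.01)·[0.7751·0.0000 + 0.2249·0.0000] = 0.0000
Node 0 (S = 40): V_0 = e^(−0.01)·[0.7751·0.3070 + 0.2249·0.0000] = 0.2356

0.24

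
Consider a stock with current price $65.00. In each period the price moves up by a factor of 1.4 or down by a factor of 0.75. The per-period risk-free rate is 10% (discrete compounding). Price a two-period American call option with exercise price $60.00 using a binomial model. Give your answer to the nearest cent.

Risk-neutral probability p = (1 + 0.1 − 0.75)/(1.4 − 0.75) = 0.3500/0.6500 = 0.5385
Terminal stock prices: S_uu = 127.4, S_ud = 68.25, S_dd = 36.56
Terminal payoffs (S − K): max(67.4, 0) = 67.4, max(8.25, 0) = 8.25, max(-23.44, 0) = 0
Node u (S = 91): continuation = 1/1.1·[0.5385·67.4000 + 0.4615·8.2500] = 36.4545; exercise value = 31.0000 ≤ continuation, so V_u = 36.4545
Node d (S = 48.75): continuation = 1/1.1·[0.5385·8.2500 + 0.4615·0.0000] = 4.0385; exercise value = 0.0000 ≤ continuation, so V_d = 4.0385
Node 0 (S = 65): continuation = 1/1.1·[0.5385·36.4545 + 0.4615·4.0385] = 19.5393; exercise value = 5.0000 ≤ continuation, so V_0 = 19.5393

$19.54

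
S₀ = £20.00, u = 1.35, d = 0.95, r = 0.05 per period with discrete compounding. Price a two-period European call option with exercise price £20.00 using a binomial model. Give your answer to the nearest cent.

£2.85

Risk-neutral probability p = (1 + 0.05 − 0.95)/(1.35 − 0.95) = 0.1000/0.4000 = 0.2500
Terminal stock prices: S_uu = 36.45, S_ud = 25.65, S_dd = 18.05
Terminal payoffs (S − K): max(16.45, 0) = 16.45, max(5.65, 0) = 5.65, max(-1.95, 0) = 0
Node u (S = 27): V_u = 1/1.05·[0.2500·16.4500 + 0.7500·5.6500] = 7.9524
Node d (S = 19): V_d = 1/1.05·[0.2500·5.6500 + 0.7500·0.0000] = 1.3452
Node 0 (S = 20): V_0 = 1/1.05·[0.2500·7.9524 + 0.7500·1.3452] = 2.8543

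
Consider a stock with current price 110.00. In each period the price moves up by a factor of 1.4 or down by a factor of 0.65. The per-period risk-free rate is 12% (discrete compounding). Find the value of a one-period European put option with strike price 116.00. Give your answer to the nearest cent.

Risk-neutral probability p = (1 + 0.12 − 0.65)/(1.4 − 0.65) = 0.4700/0.7500 = 0.6267
Terminal stock prices: S_u = 154, S_d = 71.5
Terminal payoffs (K − S): max(-38, 0) = 0, max(44.5, 0) = 44.5
Node 0 (S = 110): V_0 = 1/1.12·[0.6267·0.0000 + 0.3733·44.5000] = 14.8333

14.83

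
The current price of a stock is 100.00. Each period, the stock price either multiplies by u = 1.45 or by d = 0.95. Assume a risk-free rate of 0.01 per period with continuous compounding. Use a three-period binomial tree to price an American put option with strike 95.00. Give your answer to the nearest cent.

6.12

Risk-neutral probability p = (e^0.01 − 0.95)/(1.45 − 0.95) = 0.0601/0.5000 = 0.1201
Terminal stock prices: S_uuu = 304.9, S_uud = 199.7, S_udd = 130.9, S_ddd = 85.74
Terminal payoffs (K − S): max(-209.9, 0) = 0, max(-104.7, 0) = 0, max(-35.86, 0) = 0, max(9.263, 0) = 9.263
Node uu (S = 210.2): continuation = e^(−0.01)·[0.1201·0.0000 + 0.8799·0.0000] = 0.0000; exercise value = 0.0000 ≤ continuation, so V_uu = 0.0000
Node ud (S = 137.8): continuation = e^(−0.01)·[0.1201·0.0000 + 0.8799·0.0000] = 0.0000; exercise value = 0.0000 ≤ continuation, so V_ud = 0.0000
Node dd (S = 90.25): continuation = e^(−0.01)·[0.1201·0.0000 + 0.8799·9.2625] = 8.0690; exercise value = 4.7500 ≤ continuation, so V_dd = 8.0690
Node u (S = 145): continuation = e^(−0.01)·[0.1201·0.0000 + 0.8799·0.0000] = 0.0000; exercise value = 0.0000 ≤ continuation, so V_u = 0.0000
Node d (S = 95): continuation = e^(−0.01)·[0.1201·0.0000 + 0.8799·8.0690] = 7.0292; exercise value = 0.0000 ≤ continuation, so V_d = 7.0292
Node 0 (S = 100): continuation = e^(−0.01)·[0.1201·0.0000 + 0.8799·7.0292] = 6.1235; exercise value = 0.0000 ≤ continuation, so V_0 = 6.1235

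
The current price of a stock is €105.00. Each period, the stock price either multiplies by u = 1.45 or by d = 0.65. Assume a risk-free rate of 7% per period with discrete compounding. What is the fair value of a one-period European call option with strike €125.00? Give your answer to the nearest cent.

€13.37

Risk-neutral probability p = (1 + 0.07 − 0.65)/(1.45 − 0.65) = 0.4200/0.8000 = 0.5250
Terminal stock prices: S_u = 152.2, S_d = 68.25
Terminal payoffs (S − K): max(27.25, 0) = 27.25, max(-56.75, 0) = 0
Node 0 (S = 105): V_0 = 1/1.07·[0.5250·27.2500 + 0.4750·0.0000] = 13.3703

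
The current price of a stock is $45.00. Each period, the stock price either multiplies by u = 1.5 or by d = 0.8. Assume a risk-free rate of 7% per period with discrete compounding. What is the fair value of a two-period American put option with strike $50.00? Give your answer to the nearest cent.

Risk-neutral probability p = (1 + 0.07 − 0.8)/(1.5 − 0.8) = 0.2700/0.7000 = 0.3857
Terminal stock prices: S_uu = 101.2, S_ud = 54, S_dd = 28.8
Terminal payoffs (K − S): max(-51.25, 0) = 0, max(-4, 0) = 0, max(21.2, 0) = 21.2
Node u (S = 67.5): continuation = 1/1.07·[0.3857·0.0000 + 0.6143·0.0000] = 0.0000; exercise value = 0.0000 ≤ continuation, so V_u = 0.0000
Node d (S = 36): continuation = 1/1.07·[0.3857·0.0000 + 0.6143·21.2000] = 12.1709; exercise value = 14.0000 > continuation, so V_d = 14.0000 (exercise)
Node 0 (S = 45): continuation = 1/1.07·[0.3857·0.0000 + 0.6143·14.0000] = 8.0374; exercise value = 5.0000 ≤ continuation, so V_0 = 8.0374

$8.04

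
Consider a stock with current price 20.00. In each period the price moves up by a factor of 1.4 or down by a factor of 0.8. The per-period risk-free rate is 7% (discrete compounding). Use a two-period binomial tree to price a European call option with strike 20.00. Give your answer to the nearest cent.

4.43

Risk-neutral probability p = (1 + 0.07 − 0.8)/(1.4 − 0.8) = 0.2700/0.6000 = 0.4500
Terminal stock prices: S_uu = 39.2, S_ud = 22.4, S_dd = 12.8
Terminal payoffs (S − K): max(19.2, 0) = 19.2, max(2.4, 0) = 2.4, max(-7.2, 0) = 0
Node u (S = 28): V_u = 1/1.07·[0.4500·19.2000 + 0.5500·2.4000] = 9.3084
Node d (S = 16): V_d = 1/1.07·[0.4500·2.4000 + 0.5500·0.0000] = 1.0093
Node 0 (S = 20): V_0 = 1/1.07·[0.4500·9.3084 + 0.5500·1.0093] = 4.4336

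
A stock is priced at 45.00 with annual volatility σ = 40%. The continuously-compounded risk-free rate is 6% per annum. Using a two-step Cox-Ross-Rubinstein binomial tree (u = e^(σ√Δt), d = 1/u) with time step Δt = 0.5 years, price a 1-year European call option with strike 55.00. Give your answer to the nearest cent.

5.32

CRR parameters: u = e^(σ√Δt) = e^(0.4·√0.5) = 1.3269, d = 1/u = 0.7536
Per-period rate: rΔt = 0.06·0.5 = 0.03, so R = e^0.03 = 1.0305
Risk-neutral probability p = (e^0.03 − 0.7536)/(1.3269 − 0.7536) = 0.2768/0.5733 = 0.4829
Terminal stock prices: S_uu = 79.23, S_ud = 45, S_dd = 25.56
Terminal payoffs (S − K): max(24.23, 0) = 24.23, max(-10, 0) = 0, max(-29.44, 0) = 0
Node u (S = 59.71): V_u = e^(−0.03)·[0.4829·24.2294 + 0.5171·0.0000] = 11.3542
Node d (S = 33.91): V_d = e^(−0.03)·[0.4829·0.0000 + 0.5171·0.0000] = 0.0000
Node 0 (S = 45): V_0 = e^(−0.03)·[0.4829·11.3542 + 0.5171·0.0000] = 5.3207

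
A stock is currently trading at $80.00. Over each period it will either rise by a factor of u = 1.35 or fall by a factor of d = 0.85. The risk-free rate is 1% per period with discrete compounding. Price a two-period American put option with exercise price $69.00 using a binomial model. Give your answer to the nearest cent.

Risk-neutral probability p = (1 + 0.01 − 0.85)/(1.35 − 0.85) = 0.1600/0.5000 = 0.3200
Terminal stock prices: S_uu = 145.8, S_ud = 91.8, S_dd = 57.8
Terminal payoffs (K − S): max(-76.8, 0) = 0, max(-22.8, 0) = 0, max(11.2, 0) = 11.2
Node u (S = 108): continuation = 1/1.01·[0.3200·0.0000 + 0.6800·0.0000] = 0.0000; exercise value = 0.0000 ≤ continuation, so V_u = 0.0000
Node d (S = 68): continuation = 1/1.01·[0.3200·0.0000 + 0.6800·11.2000] = 7.5406; exercise value = 1.0000 ≤ continuation, so V_d = 7.5406
Node 0 (S = 80): continuation = 1/1.01·[0.3200·0.0000 + 0.6800·7.5406] = 5.0768; exercise value = 0.0000 ≤ continuation, so V_0 = 5.0768

$5.08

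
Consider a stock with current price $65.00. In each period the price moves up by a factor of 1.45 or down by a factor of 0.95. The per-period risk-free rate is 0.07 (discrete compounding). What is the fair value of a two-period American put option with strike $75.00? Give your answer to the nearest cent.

Risk-neutral probability p = (1 + 0.07 − 0.95)/(1.45 − 0.95) = 0.1200/0.5000 = 0.2400
Terminal stock prices: S_uu = 136.7, S_ud = 89.54, S_dd = 58.66
Terminal payoffs (K − S): max(-61.66, 0) = 0, max(-14.54, 0) = 0, max(16.34, 0) = 16.34
Node u (S = 94.25): continuation = 1/1.07·[0.2400·0.0000 + 0.7600·0.0000] = 0.0000; exercise value = 0.0000 ≤ continuation, so V_u = 0.0000
Node d (S = 61.75): continuation = 1/1.07·[0.2400·0.0000 + 0.7600·16.3375] = 11.6042; exercise value = 13.2500 > continuation, so V_d = 13.2500 (exercise)
Node 0 (S = 65): continuation = 1/1.07·[0.2400·0.0000 + 0.7600·13.2500] = 9.4112; exercise value = 10.0000 > continuation, so V_0 = 10.0000 (exercise)

$10.00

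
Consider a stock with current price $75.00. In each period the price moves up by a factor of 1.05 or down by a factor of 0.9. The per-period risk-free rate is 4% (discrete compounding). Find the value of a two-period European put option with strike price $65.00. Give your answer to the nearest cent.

Risk-neutral probability p = (1 + 0.04 − 0.9)/(1.05 − 0.9) = 0.1400/0.1500 = 0.9333
Terminal stock prices: S_uu = 82.69, S_ud = 70.88, S_dd = 60.75
Terminal payoffs (K − S): max(-17.69, 0) = 0, max(-5.875, 0) = 0, max(4.25, 0) = 4.25
Node u (S = 78.75): V_u = 1/1.04·[0.9333·0.0000 + 0.0667·0.0000] = 0.0000
Node d (S = 67.5): V_d = 1/1.04·[0.9333·0.0000 + 0.0667·4.2500] = 0.2724
Node 0 (S = 75): V_0 = 1/1.04·[0.9333·0.0000 + 0.0667·0.2724] = 0.0175

$0.02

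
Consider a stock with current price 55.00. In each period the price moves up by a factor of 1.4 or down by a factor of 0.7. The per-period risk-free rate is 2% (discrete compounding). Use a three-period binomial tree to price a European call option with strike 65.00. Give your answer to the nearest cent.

Risk-neutral probability p = (1 + 0.02 − 0.7)/(1.4 − 0.7) = 0.3200/0.7000 = 0.4571
Terminal stock prices: S_uuu = 150.9, S_uud = 75.46, S_udd = 37.73, S_ddd = 18.86
Terminal payoffs (S − K): max(85.92, 0) = 85.92, max(10.46, 0) = 10.46, max(-27.27, 0) = 0, max(-46.14, 0) = 0
Node uu (S = 107.8): V_uu = 1/1.02·[0.4571·85.9200 + 0.5429·10.4600] = 44.0745
Node ud (S = 53.9): V_ud = 1/1.02·[0.4571·10.4600 + 0.5429·0.0000] = 4.6880
Node dd (S = 26.95): V_dd = 1/1.02·[0.4571·0.0000 + 0.5429·0.0000] = 0.0000
Node u (S = 77): V_u = 1/1.02·[0.4571·44.0745 + 0.5429·4.6880] = 22.2483
Node d (S = 38.5): V_d = 1/1.02·[0.4571·4.6880 + 0.5429·0.0000] = 2.1010
Node 0 (S = 55): V_0 = 1/1.02·[0.4571·22.2483 + 0.5429·2.1010] = 11.0894

11.09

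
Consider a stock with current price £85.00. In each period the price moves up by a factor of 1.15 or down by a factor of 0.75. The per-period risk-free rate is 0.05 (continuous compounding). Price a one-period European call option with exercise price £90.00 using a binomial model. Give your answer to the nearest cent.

Risk-neutral probability p = (e^0.05 − 0.75)/(1.15 − 0.75) = 0.3013/0.4000 = 0.7532
Terminal stock prices: S_u = 97.75, S_d = 63.75
Terminal payoffs (S − K): max(7.75, 0) = 7.75, max(-26.25, 0) = 0
Node 0 (S = 85): V_0 = e^(−0.05)·[0.7532·7.7500 + 0.2468·0.0000] = 5.5524

£5.55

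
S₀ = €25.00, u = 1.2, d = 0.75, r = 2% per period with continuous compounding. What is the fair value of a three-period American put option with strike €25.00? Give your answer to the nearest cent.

€3.18

Risk-neutral probability p = (e^0.02 − 0.75)/(1.2 − 0.75) = 0.2702/0.4500 = 0.6004
Terminal stock prices: S_uuu = 43.2, S_uud = 27, S_udd = 16.88, S_ddd = 10.55
Terminal payoffs (K − S): max(-18.2, 0) = 0, max(-2, 0) = 0, max(8.125, 0) = 8.125, max(14.45, 0) = 14.45
Node uu (S = 36): continuation = e^(−0.02)·[0.6004·0.0000 + 0.3996·0.0000] = 0.0000; exercise value = 0.0000 ≤ continuation, so V_uu = 0.0000
Node ud (S = 22.5): continuation = e^(−0.02)·[0.6004·0.0000 + 0.3996·8.1250] = 3.1821; exercise value = 2.5000 ≤ continuation, so V_ud = 3.1821
Node dd (S = 14.06): continuation = e^(−0.02)·[0.6004·8.1250 + 0.3996·14.4531] = 10.4425; exercise value = 10.9375 > continuation, so V_dd = 10.9375 (exercise)
Node u (S = 30): continuation = e^(−0.02)·[0.6004·0.0000 + 0.3996·3.1821] = 1.2462; exercise value = 0.0000 ≤ continuation, so V_u = 1.2462
Node d (S = 18.75): continuation = e^(−0.02)·[0.6004·3.1821 + 0.3996·10.9375] = 6.1564; exercise value = 6.2500 > continuation, so V_d = 6.2500 (exercise)
Node 0 (S = 25): continuation = e^(−0.02)·[0.6004·1.2462 + 0.3996·6.2500] = 3.1812; exercise value = 0.0000 ≤ continuation, so V_0 = 3.1812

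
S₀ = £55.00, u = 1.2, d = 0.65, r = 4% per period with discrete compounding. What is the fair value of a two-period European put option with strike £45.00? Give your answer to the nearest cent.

£2.50

Risk-neutral probability p = (1 + 0.04 − 0.65)/(1.2 − 0.65) = 0.3900/0.5500 = 0.7091
Terminal stock prices: S_uu = 79.2, S_ud = 42.9, S_dd = 23.24
Terminal payoffs (K − S): max(-34.2, 0) = 0, max(2.1, 0) = 2.1, max(21.76, 0) = 21.76
Node u (S = 66): V_u = 1/1.04·[0.7091·0.0000 + 0.2909·2.1000] = 0.5874
Node d (S = 35.75): V_d = 1/1.04·[0.7091·2.1000 + 0.2909·21.7625] = 7.5192
Node 0 (S = 55): V_0 = 1/1.04·[0.7091·0.5874 + 0.2909·7.5192] = 2.5038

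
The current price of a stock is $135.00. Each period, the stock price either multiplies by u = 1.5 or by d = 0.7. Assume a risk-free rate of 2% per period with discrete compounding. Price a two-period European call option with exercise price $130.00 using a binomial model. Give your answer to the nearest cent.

Risk-neutral probability p = (1 + 0.02 − 0.7)/(1.5 − 0.7) = 0.3200/0.8000 = 0.4000
Terminal stock prices: S_uu = 303.8, S_ud = 141.8, S_dd = 66.15
Terminal payoffs (S − K): max(173.8, 0) = 173.8, max(11.75, 0) = 11.75, max(-63.85, 0) = 0
Node u (S = 202.5): V_u = 1/1.02·[0.4000·173.7500 + 0.6000·11.7500] = 75.0490
Node d (S = 94.5): V_d = 1/1.02·[0.4000·11.7500 + 0.6000·0.0000] = 4.6078
Node 0 (S = 135): V_0 = 1/1.02·[0.4000·75.0490 + 0.6000·4.6078] = 32.1415

$32.14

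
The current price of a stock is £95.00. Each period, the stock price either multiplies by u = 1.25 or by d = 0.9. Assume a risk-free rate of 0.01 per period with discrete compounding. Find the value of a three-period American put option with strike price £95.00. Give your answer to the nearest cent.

Risk-neutral probability p = (1 + 0.01 − 0.9)/(1.25 − 0.9) = 0.1100/0.3500 = 0.3143
Terminal stock prices: S_uuu = 185.5, S_uud = 133.6, S_udd = 96.19, S_ddd = 69.26
Terminal payoffs (K − S): max(-90.55, 0) = 0, max(-38.59, 0) = 0, max(-1.188, 0) = 0, max(25.74, 0) = 25.74
Node uu (S = 148.4): continuation = 1/1.01·[0.3143·0.0000 + 0.6857·0.0000] = 0.0000; exercise value = 0.0000 ≤ continuation, so V_uu = 0.0000
Node ud (S = 106.9): continuation = 1/1.01·[0.3143·0.0000 + 0.6857·0.0000] = 0.0000; exercise value = 0.0000 ≤ continuation, so V_ud = 0.0000
Node dd (S = 76.95): continuation = 1/1.01·[0.3143·0.0000 + 0.6857·25.7450] = 17.4789; exercise value = 18.0500 > continuation, so V_dd = 18.0500 (exercise)
Node u (S = 118.8): continuation = 1/1.01·[0.3143·0.0000 + 0.6857·0.0000] = 0.0000; exercise value = 0.0000 ≤ continuation, so V_u = 0.0000
Node d (S = 85.5): continuation = 1/1.01·[0.3143·0.0000 + 0.6857·18.0500] = 12.2546; exercise value = 9.5000 ≤ continuation, so V_d = 12.2546
Node 0 (S = 95): continuation = 1/1.01·[0.3143·0.0000 + 0.6857·12.2546] = 8.3200; exercise value = 0.0000 ≤ continuation, so V_0 = 8.3200

£8.32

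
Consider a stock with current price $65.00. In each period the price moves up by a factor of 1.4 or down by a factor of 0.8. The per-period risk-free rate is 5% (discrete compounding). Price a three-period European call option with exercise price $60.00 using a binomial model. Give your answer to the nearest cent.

$18.40

Risk-neutral probability p = (1 + 0.05 − 0.8)/(1.4 − 0.8) = 0.2500/0.6000 = 0.4167
Terminal stock prices: S_uuu = 178.4, S_uud = 101.9, S_udd = 58.24, S_ddd = 33.28
Terminal payoffs (S − K): max(118.4, 0) = 118.4, max(41.92, 0) = 41.92, max(-1.76, 0) = 0, max(-26.72, 0) = 0
Node uu (S = 127.4): V_uu = 1/1.05·[0.4167·118.3600 + 0.5833·41.9200] = 70.2571
Node ud (S = 72.8): V_ud = 1/1.05·[0.4167·41.9200 + 0.5833·0.0000] = 16.6349
Node dd (S = 41.6): V_dd = 1/1.05·[0.4167·0.0000 + 0.5833·0.0000] = 0.0000
Node u (S = 91): V_u = 1/1.05·[0.4167·70.2571 + 0.5833·16.6349] = 37.1214
Node d (S = 52): V_d = 1/1.05·[0.4167·16.6349 + 0.5833·0.0000] = 6.6012
Node 0 (S = 65): V_0 = 1/1.05·[0.4167·37.1214 + 0.5833·6.6012] = 18.3980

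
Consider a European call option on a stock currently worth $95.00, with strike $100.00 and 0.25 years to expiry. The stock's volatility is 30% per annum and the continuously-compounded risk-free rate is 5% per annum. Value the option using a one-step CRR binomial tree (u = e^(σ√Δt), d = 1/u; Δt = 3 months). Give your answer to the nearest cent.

CRR parameters: u = e^(σ√Δt) = e^(0.3·√0.25) = 1.1618, d = 1/u = 0.8607
Per-period rate: rΔt = 0.05·0.25 = 0.0125, so R = e^0.0125 = 1.0126
Risk-neutral probability p = (e^0.0125 − 0.8607)/(1.1618 − 0.8607) = 0.1519/0.3011 = 0.5043
Terminal stock prices: S_u = 110.4, S_d = 81.77
Terminal payoffs (S − K): max(10.37, 0) = 10.37, max(-18.23, 0) = 0
Node 0 (S = 95): V_0 = e^(−0.0125)·[0.5043·10.3743 + 0.4957·0.0000] = 5.1672

$5.17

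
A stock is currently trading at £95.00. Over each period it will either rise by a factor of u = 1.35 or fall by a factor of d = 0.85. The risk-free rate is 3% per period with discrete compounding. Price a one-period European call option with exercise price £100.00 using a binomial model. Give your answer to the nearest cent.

Risk-neutral probability p = (1 + 0.03 − 0.85)/(1.35 − 0.85) = 0.1800/0.5000 = 0.3600
Terminal stock prices: S_u = 128.2, S_d = 80.75
Terminal payoffs (S − K): max(28.25, 0) = 28.25, max(-19.25, 0) = 0
Node 0 (S = 95): V_0 = 1/1.03·[0.3600·28.2500 + 0.6400·0.0000] = 9.8738

£9.87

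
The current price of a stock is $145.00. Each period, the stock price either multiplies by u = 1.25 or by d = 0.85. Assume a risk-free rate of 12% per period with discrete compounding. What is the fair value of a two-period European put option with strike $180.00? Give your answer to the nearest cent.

Risk-neutral probability p = (1 + 0.12 − 0.85)/(1.25 − 0.85) = 0.2700/0.4000 = 0.6750
Terminal stock prices: S_uu = 226.6, S_ud = 154.1, S_dd = 104.8
Terminal payoffs (K − S): max(-46.56, 0) = 0, max(25.94, 0) = 25.94, max(75.24, 0) = 75.24
Node u (S = 181.2): V_u = 1/1.12·[0.6750·0.0000 + 0.3250·25.9375] = 7.5265
Node d (S = 123.2): V_d = 1/1.12·[0.6750·25.9375 + 0.3250·75.2375] = 37.4643
Node 0 (S = 145): V_0 = 1/1.12·[0.6750·7.5265 + 0.3250·37.4643] = 15.4074

$15.41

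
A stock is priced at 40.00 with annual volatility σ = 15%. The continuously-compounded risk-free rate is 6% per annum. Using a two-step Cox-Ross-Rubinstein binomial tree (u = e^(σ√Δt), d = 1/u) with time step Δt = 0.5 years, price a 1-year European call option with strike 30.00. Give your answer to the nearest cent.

11.75

CRR parameters: u = e^(σ√Δt) = e^(0.15·√0.5) = 1.1119, d = 1/u = 0.8994
Per-period rate: rΔt = 0.06·0.5 = 0.03, so R = e^0.03 = 1.0305
Risk-neutral probability p = (e^0.03 − 0.8994)/(1.1119 − 0.8994) = 0.1311/0.2125 = 0.6168
Terminal stock prices: S_uu = 49.45, S_ud = 40, S_dd = 32.35
Terminal payoffs (S − K): max(19.45, 0) = 19.45, max(10, 0) = 10, max(2.354, 0) = 2.354
Node u (S = 44.48): V_u = e^(−0.03)·[0.6168·19.4524 + 0.3832·10.0000] = 15.3624
Node d (S = 35.97): V_d = e^(−0.03)·[0.6168·10.0000 + 0.3832·2.3543] = 6.8612
Node 0 (S = 40): V_0 = e^(−0.03)·[0.6168·15.3624 + 0.3832·6.8612] = 11.7471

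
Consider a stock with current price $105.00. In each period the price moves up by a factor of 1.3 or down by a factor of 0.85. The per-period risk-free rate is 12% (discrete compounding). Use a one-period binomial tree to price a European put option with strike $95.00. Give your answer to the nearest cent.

Risk-neutral probability p = (1 + 0.12 − 0.85)/(1.3 − 0.85) = 0.2700/0.4500 = 0.6000
Terminal stock prices: S_u = 136.5, S_d = 89.25
Terminal payoffs (K − S): max(-41.5, 0) = 0, max(5.75, 0) = 5.75
Node 0 (S = 105): V_0 = 1/1.12·[0.6000·0.0000 + 0.4000·5.7500] = 2.0536

$2.05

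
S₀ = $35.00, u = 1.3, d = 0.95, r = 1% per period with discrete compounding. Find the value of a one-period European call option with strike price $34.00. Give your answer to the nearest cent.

Risk-neutral probability p = (1 + 0.01 − 0.95)/(1.3 − 0.95) = 0.0600/0.3500 = 0.1714
Terminal stock prices: S_u = 45.5, S_d = 33.25
Terminal payoffs (S − K): max(11.5, 0) = 11.5, max(-0.75, 0) = 0
Node 0 (S = 35): V_0 = 1/1.01·[0.1714·11.5000 + 0.8286·0.0000] = 1.9519

$1.95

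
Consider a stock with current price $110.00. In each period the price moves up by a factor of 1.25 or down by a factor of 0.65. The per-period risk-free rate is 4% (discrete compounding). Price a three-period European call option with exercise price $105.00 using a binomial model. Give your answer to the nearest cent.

Risk-neutral probability p = (1 + 0.04 − 0.65)/(1.25 − 0.65) = 0.3900/0.6000 = 0.6500
Terminal stock prices: S_uuu = 214.8, S_uud = 111.7, S_udd = 58.09, S_ddd = 30.21
Terminal payoffs (S − K): max(109.8, 0) = 109.8, max(6.719, 0) = 6.719, max(-46.91, 0) = 0, max(-74.79, 0) = 0
Node uu (S = 171.9): V_uu = 1/1.04·[0.6500·109.8438 + 0.3500·6.7188] = 70.9135
Node ud (S = 89.38): V_ud = 1/1.04·[0.6500·6.7188 + 0.3500·0.0000] = 4.1992
Node dd (S = 46.48): V_dd = 1/1.04·[0.6500·0.0000 + 0.3500·0.0000] = 0.0000
Node u (S = 137.5): V_u = 1/1.04·[0.6500·70.9135 + 0.3500·4.1992] = 45.7341
Node d (S = 71.5): V_d = 1/1.04·[0.6500·4.1992 + 0.3500·0.0000] = 2.6245
Node 0 (S = 110): V_0 = 1/1.04·[0.6500·45.7341 + 0.3500·2.6245] = 29.4671

$29.47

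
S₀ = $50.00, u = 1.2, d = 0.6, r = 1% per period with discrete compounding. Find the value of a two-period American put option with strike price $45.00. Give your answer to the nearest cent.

Risk-neutral probability p = (1 + 0.01 − 0.6)/(1.2 − 0.6) = 0.4100/0.6000 = 0.6833
Terminal stock prices: S_uu = 72, S_ud = 36, S_dd = 18
Terminal payoffs (K − S): max(-27, 0) = 0, max(9, 0) = 9, max(27, 0) = 27
Node u (S = 60): continuation = 1/1.01·[0.6833·0.0000 + 0.3167·9.0000] = 2.8218; exercise value = 0.0000 ≤ continuation, so V_u = 2.8218
Node d (S = 30): continuation = 1/1.01·[0.6833·9.0000 + 0.3167·27.0000] = 14.5545; exercise value = 15.0000 > continuation, so V_d = 15.0000 (exercise)
Node 0 (S = 50): continuation = 1/1.01·[0.6833·2.8218 + 0.3167·15.0000] = 6.6121; exercise value = 0.0000 ≤ continuation, so V_0 = 6.6121

$6.61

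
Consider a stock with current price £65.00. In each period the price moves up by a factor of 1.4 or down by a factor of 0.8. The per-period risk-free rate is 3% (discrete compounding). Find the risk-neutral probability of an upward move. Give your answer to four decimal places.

Risk-neutral probability p = (1 + 0.03 − 0.8)/(1.4 − 0.8) = 0.2300/0.6000 = 0.3833

p = 0.3833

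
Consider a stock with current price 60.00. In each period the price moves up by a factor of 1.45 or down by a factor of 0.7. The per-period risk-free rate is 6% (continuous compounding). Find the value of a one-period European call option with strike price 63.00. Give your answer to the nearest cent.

Risk-neutral probability p = (e^0.06 − 0.7)/(1.45 − 0.7) = 0.3618/0.7500 = 0.4824
Terminal stock prices: S_u = 87, S_d = 42
Terminal payoffs (S − K): max(24, 0) = 24, max(-21, 0) = 0
Node 0 (S = 60): V_0 = e^(−0.06)·[0.4824·24.0000 + 0.5176·0.0000] = 10.9045

10.90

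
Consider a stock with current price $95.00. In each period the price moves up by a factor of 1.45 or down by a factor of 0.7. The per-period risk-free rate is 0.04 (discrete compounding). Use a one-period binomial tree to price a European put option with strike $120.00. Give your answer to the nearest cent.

$28.12

Risk-neutral probability p = (1 + 0.04 − 0.7)/(1.45 − 0.7) = 0.3400/0.7500 = 0.4533
Terminal stock prices: S_u = 137.8, S_d = 66.5
Terminal payoffs (K − S): max(-17.75, 0) = 0, max(53.5, 0) = 53.5
Node 0 (S = 95): V_0 = 1/1.04·[0.4533·0.0000 + 0.5467·53.5000] = 28.1218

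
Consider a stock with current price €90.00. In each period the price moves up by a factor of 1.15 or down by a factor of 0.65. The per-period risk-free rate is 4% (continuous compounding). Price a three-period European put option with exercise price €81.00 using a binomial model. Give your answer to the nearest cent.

Risk-neutral probability p = (e^0.04 − 0.65)/(1.15 − 0.65) = 0.3908/0.5000 = 0.7816
Terminal stock prices: S_uuu = 136.9, S_uud = 77.37, S_udd = 43.73, S_ddd = 24.72
Terminal payoffs (K − S): max(-55.88, 0) = 0, max(3.634, 0) = 3.634, max(37.27, 0) = 37.27, max(56.28, 0) = 56.28
Node uu (S = 119): V_uu = e^(−0.04)·[0.7816·0.0000 + 0.2184·3.6338] = 0.7624
Node ud (S = 67.27): V_ud = e^(−0.04)·[0.7816·3.6338 + 0.2184·37.2713] = 10.5489
Node dd (S = 38.03): V_dd = e^(−0.04)·[0.7816·37.2713 + 0.2184·56.2837] = 39.7989
Node u (S = 103.5): V_u = e^(−0.04)·[0.7816·0.7624 + 0.2184·10.5489] = 2.7859
Node d (S = 58.5): V_d = e^(−0.04)·[0.7816·10.5489 + 0.2184·39.7989] = 16.2724
Node 0 (S = 90): V_0 = e^(−0.04)·[0.7816·2.7859 + 0.2184·16.2724] = 5.5063

€5.51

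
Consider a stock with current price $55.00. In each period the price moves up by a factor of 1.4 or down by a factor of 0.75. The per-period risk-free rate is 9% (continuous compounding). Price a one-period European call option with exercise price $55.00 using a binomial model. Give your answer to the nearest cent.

$10.65

Risk-neutral probability p = (e^0.09 − 0.75)/(1.4 − 0.75) = 0.3442/0.6500 = 0.5295
Terminal stock prices: S_u = 77, S_d = 41.25
Terminal payoffs (S − K): max(22, 0) = 22, max(-13.75, 0) = 0
Node 0 (S = 55): V_0 = e^(−0.09)·[0.5295·22.0000 + 0.4705·0.0000] = 10.6464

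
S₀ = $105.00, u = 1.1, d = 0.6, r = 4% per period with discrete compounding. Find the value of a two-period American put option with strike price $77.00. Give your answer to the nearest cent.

$2.37

Risk-neutral probability p = (1 + 0.04 − 0.6)/(1.1 − 0.6) = 0.4400/0.5000 = 0.8800
Terminal stock prices: S_uu = 127.1, S_ud = 69.3, S_dd = 37.8
Terminal payoffs (K − S): max(-50.05, 0) = 0, max(7.7, 0) = 7.7, max(39.2, 0) = 39.2
Node u (S = 115.5): continuation = 1/1.04·[0.8800·0.0000 + 0.1200·7.7000] = 0.8885; exercise value = 0.0000 ≤ continuation, so V_u = 0.8885
Node d (S = 63): continuation = 1/1.04·[0.8800·7.7000 + 0.1200·39.2000] = 11.0385; exercise value = 14.0000 > continuation, so V_d = 14.0000 (exercise)
Node 0 (S = 105): continuation = 1/1.04·[0.8800·0.8885 + 0.1200·14.0000] = 2.3672; exercise value = 0.0000 ≤ continuation, so V_0 = 2.3672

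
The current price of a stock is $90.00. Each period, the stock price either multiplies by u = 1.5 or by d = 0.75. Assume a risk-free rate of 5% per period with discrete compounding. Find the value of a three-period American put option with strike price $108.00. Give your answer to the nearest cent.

Risk-neutral probability p = (1 + 0.05 − 0.75)/(1.5 − 0.75) = 0.3000/0.7500 = 0.4000
Terminal stock prices: S_uuu = 303.8, S_uud = 151.9, S_udd = 75.94, S_ddd = 37.97
Terminal payoffs (K − S): max(-195.8, 0) = 0, max(-43.88, 0) = 0, max(32.06, 0) = 32.06, max(70.03, 0) = 70.03
Node uu (S = 202.5): continuation = 1/1.05·[0.4000·0.0000 + 0.6000·0.0000] = 0.0000; exercise value = 0.0000 ≤ continuation, so V_uu = 0.0000
Node ud (S = 101.2): continuation = 1/1.05·[0.4000·0.0000 + 0.6000·32.0625] = 18.3214; exercise value = 6.7500 ≤ continuation, so V_ud = 18.3214
Node dd (S = 50.62): continuation = 1/1.05·[0.4000·32.0625 + 0.6000·70.0312] = 52.2321; exercise value = 57.3750 > continuation, so V_dd = 57.3750 (exercise)
Node u (S = 135): continuation = 1/1.05·[0.4000·0.0000 + 0.6000·18.3214] = 10.4694; exercise value = 0.0000 ≤ continuation, so V_u = 10.4694
Node d (S = 67.5): continuation = 1/1.05·[0.4000·18.3214 + 0.6000·57.3750] = 39.7653; exercise value = 40.5000 > continuation, so V_d = 40.5000 (exercise)
Node 0 (S = 90): continuation = 1/1.05·[0.4000·10.4694 + 0.6000·40.5000] = 27.1312; exercise value = 18.0000 ≤ continuation, so V_0 = 27.1312

$27.13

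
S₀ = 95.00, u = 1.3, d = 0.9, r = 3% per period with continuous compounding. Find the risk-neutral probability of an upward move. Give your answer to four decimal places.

p = 0.3261

Risk-neutral probability p = (e^0.03 − 0.9)/(1.3 − 0.9) = 0.1305/0.4000 = 0.3261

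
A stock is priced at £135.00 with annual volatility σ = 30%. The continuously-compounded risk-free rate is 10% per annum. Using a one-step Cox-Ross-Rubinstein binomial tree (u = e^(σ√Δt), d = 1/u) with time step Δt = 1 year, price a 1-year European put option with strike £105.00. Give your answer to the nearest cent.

£1.81

CRR parameters: u = e^(σ√Δt) = e^(0.3·√1) = 1.3499, d = 1/u = 0.7408
Per-period rate: rΔt = 0.1·1 = 0.1, so R = e^0.1 = 1.1052
Risk-neutral probability p = (e^0.1 − 0.7408)/(1.3499 − 0.7408) = 0.3644/0.6090 = 0.5982
Terminal stock prices: S_u = 182.2, S_d = 100
Terminal payoffs (K − S): max(-77.23, 0) = 0, max(4.99, 0) = 4.99
Node 0 (S = 135): V_0 = e^(−0.1)·[0.5982·0.0000 + 0.4018·4.9895] = 1.8138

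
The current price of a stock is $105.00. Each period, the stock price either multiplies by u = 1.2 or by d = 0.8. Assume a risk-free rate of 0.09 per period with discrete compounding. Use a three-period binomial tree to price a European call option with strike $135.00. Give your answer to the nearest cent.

Risk-neutral probability p = (1 + 0.09 − 0.8)/(1.2 − 0.8) = 0.2900/0.4000 = 0.7250
Terminal stock prices: S_uuu = 181.4, S_uud = 121, S_udd = 80.64, S_ddd = 53.76
Terminal payoffs (S − K): max(46.44, 0) = 46.44, max(-14.04, 0) = 0, max(-54.36, 0) = 0, max(-81.24, 0) = 0
Node uu (S = 151.2): V_uu = 1/1.09·[0.7250·46.4400 + 0.2750·0.0000] = 30.8890
Node ud (S = 100.8): V_ud = 1/1.09·[0.7250·0.0000 + 0.2750·0.0000] = 0.0000
Node dd (S = 67.2): V_dd = 1/1.09·[0.7250·0.0000 + 0.2750·0.0000] = 0.0000
Node u (S = 126): V_u = 1/1.09·[0.7250·30.8890 + 0.2750·0.0000] = 20.5454
Node d (S = 84): V_d = 1/1.09·[0.7250·0.0000 + 0.2750·0.0000] = 0.0000
Node 0 (S = 105): V_0 = 1/1.09·[0.7250·20.5454 + 0.2750·0.0000] = 13.6655

$13.67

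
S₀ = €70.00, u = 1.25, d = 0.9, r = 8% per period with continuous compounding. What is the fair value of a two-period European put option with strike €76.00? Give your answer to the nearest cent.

Risk-neutral probability p = (e^0.08 − 0.9)/(1.25 − 0.9) = 0.1833/0.3500 = 0.5237
Terminal stock prices: S_uu = 109.4, S_ud = 78.75, S_dd = 56.7
Terminal payoffs (K − S): max(-33.38, 0) = 0, max(-2.75, 0) = 0, max(19.3, 0) = 19.3
Node u (S = 87.5): V_u = e^(−0.08)·[0.5237·0.0000 + 0.4763·0.0000] = 0.0000
Node d (S = 63): V_d = e^(−0.08)·[0.5237·0.0000 + 0.4763·19.3000] = 8.4862
Node 0 (S = 70): V_0 = e^(−0.08)·[0.5237·0.0000 + 0.4763·8.4862] = 3.7314

€3.73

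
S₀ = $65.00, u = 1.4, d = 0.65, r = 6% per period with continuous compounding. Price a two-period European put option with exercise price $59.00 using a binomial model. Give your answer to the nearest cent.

$5.69

Risk-neutral probability p = (e^0.06 − 0.65)/(1.4 − 0.65) = 0.4118/0.7500 = 0.5491
Terminal stock prices: S_uu = 127.4, S_ud = 59.15, S_dd = 27.46
Terminal payoffs (K − S): max(-68.4, 0) = 0, max(-0.15, 0) = 0, max(31.54, 0) = 31.54
Node u (S = 91): V_u = e^(−0.06)·[0.5491·0.0000 + 0.4509·0.0000] = 0.0000
Node d (S = 42.25): V_d = e^(−0.06)·[0.5491·0.0000 + 0.4509·31.5375] = 13.3917
Node 0 (S = 65): V_0 = e^(−0.06)·[0.5491·0.0000 + 0.4509·13.3917] = 5.6865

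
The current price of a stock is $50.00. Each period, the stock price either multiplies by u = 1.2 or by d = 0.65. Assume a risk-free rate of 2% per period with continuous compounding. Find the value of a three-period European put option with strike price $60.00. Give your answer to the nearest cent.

Risk-neutral probability p = (e^0.02 − 0.65)/(1.2 − 0.65) = 0.3702/0.5500 = 0.6731
Terminal stock prices: S_uuu = 86.4, S_uud = 46.8, S_udd = 25.35, S_ddd = 13.73
Terminal payoffs (K − S): max(-26.4, 0) = 0, max(13.2, 0) = 13.2, max(34.65, 0) = 34.65, max(46.27, 0) = 46.27
Node uu (S = 72): V_uu = e^(−0.02)·[0.6731·0.0000 + 0.3269·13.2000] = 4.2297
Node ud (S = 39): V_ud = e^(−0.02)·[0.6731·13.2000 + 0.3269·34.6500] = 19.8119
Node dd (S = 21.13): V_dd = e^(−0.02)·[0.6731·34.6500 + 0.3269·46.2687] = 37.6869
Node u (S = 60): V_u = e^(−0.02)·[0.6731·4.2297 + 0.3269·19.8119] = 9.1390
Node d (S = 32.5): V_d = e^(−0.02)·[0.6731·19.8119 + 0.3269·37.6869] = 25.1474
Node 0 (S = 50): V_0 = e^(−0.02)·[0.6731·9.1390 + 0.3269·25.1474] = 14.0877

$14.09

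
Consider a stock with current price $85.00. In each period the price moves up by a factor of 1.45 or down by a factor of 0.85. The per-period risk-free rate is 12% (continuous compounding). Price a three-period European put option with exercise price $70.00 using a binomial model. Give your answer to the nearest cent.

$1.93

Risk-neutral probability p = (e^0.12 − 0.85)/(1.45 − 0.85) = 0.2775/0.6000 = 0.4625
Terminal stock prices: S_uuu = 259.1, S_uud = 151.9, S_udd = 89.05, S_ddd = 52.2
Terminal payoffs (K − S): max(-189.1, 0) = 0, max(-81.91, 0) = 0, max(-19.05, 0) = 0, max(17.8, 0) = 17.8
Node uu (S = 178.7): V_uu = e^(−0.12)·[0.4625·0.0000 + 0.5375·0.0000] = 0.0000
Node ud (S = 104.8): V_ud = e^(−0.12)·[0.4625·0.0000 + 0.5375·0.0000] = 0.0000
Node dd (S = 61.41): V_dd = e^(−0.12)·[0.4625·0.0000 + 0.5375·17.7994] = 8.4854
Node u (S = 123.2): V_u = e^(−0.12)·[0.4625·0.0000 + 0.5375·0.0000] = 0.0000
Node d (S = 72.25): V_d = e^(−0.12)·[0.4625·0.0000 + 0.5375·8.4854] = 4.0452
Node 0 (S = 85): V_0 = e^(−0.12)·[0.4625·0.0000 + 0.5375·4.0452] = 1.9284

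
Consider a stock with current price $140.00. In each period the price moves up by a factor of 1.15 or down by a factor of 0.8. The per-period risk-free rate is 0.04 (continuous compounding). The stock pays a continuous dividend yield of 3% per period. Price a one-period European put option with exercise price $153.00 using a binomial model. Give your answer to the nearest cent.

$15.75

Per-period risk-free factor R = e^0.04 = 1.0408; dividend-adjusted growth = e^(0.04−0.03) = 1.0101.
Risk-neutral probability p = (1.0101 − 0.8)/(1.15 − 0.8) = 0.2101/0.3500 = 0.6001
Terminal stock prices: S_u = 161, S_d = 112
Terminal payoffs (K − S): max(-8, 0) = 0, max(41, 0) = 41
Node 0 (S = 140): V_0 = e^(−0.04)·[0.6001·0.0000 + 0.3999·41.0000] = 15.7513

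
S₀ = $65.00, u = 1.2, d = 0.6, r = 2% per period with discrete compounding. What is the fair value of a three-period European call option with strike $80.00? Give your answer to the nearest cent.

$10.45

Risk-neutral probability p = (1 + 0.02 − 0.6)/(1.2 − 0.6) = 0.4200/0.6000 = 0.7000
Terminal stock prices: S_uuu = 112.3, S_uud = 56.16, S_udd = 28.08, S_ddd = 14.04
Terminal payoffs (S − K): max(32.32, 0) = 32.32, max(-23.84, 0) = 0, max(-51.92, 0) = 0, max(-65.96, 0) = 0
Node uu (S = 93.6): V_uu = 1/1.02·[0.7000·32.3200 + 0.3000·0.0000] = 22.1804
Node ud (S = 46.8): V_ud = 1/1.02·[0.7000·0.0000 + 0.3000·0.0000] = 0.0000
Node dd (S = 23.4): V_dd = 1/1.02·[0.7000·0.0000 + 0.3000·0.0000] = 0.0000
Node u (S = 78): V_u = 1/1.02·[0.7000·22.1804 + 0.3000·0.0000] = 15.2218
Node d (S = 39): V_d = 1/1.02·[0.7000·0.0000 + 0.3000·0.0000] = 0.0000
Node 0 (S = 65): V_0 = 1/1.02·[0.7000·15.2218 + 0.3000·0.0000] = 10.4464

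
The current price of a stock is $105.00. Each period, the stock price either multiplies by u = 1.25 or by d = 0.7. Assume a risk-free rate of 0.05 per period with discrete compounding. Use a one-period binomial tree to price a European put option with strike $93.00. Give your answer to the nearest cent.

$6.75

Risk-neutral probability p = (1 + 0.05 − 0.7)/(1.25 − 0.7) = 0.3500/0.5500 = 0.6364
Terminal stock prices: S_u = 131.2, S_d = 73.5
Terminal payoffs (K − S): max(-38.25, 0) = 0, max(19.5, 0) = 19.5
Node 0 (S = 105): V_0 = 1/1.05·[0.6364·0.0000 + 0.3636·19.5000] = 6.7532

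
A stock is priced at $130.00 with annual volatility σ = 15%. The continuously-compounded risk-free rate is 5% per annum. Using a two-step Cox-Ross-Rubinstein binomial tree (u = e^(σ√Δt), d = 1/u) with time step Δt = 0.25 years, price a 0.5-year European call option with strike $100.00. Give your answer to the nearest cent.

CRR parameters: u = e^(σ√Δt) = e^(0.15·√0.25) = 1.0779, d = 1/u = 0.9277
Per-period rate: rΔt = 0.05·0.25 = 0.0125, so R = e^0.0125 = 1.0126
Risk-neutral probability p = (e^0.0125 − 0.9277)/(1.0779 − 0.9277) = 0.0848/0.1501 = 0.5650
Terminal stock prices: S_uu = 151, S_ud = 130, S_dd = 111.9
Terminal payoffs (S − K): max(51.04, 0) = 51.04, max(30, 0) = 30, max(11.89, 0) = 11.89
Node u (S = 140.1): V_u = e^(−0.0125)·[0.5650·51.0385 + 0.4350·30.0000] = 41.3672
Node d (S = 120.6): V_d = e^(−0.0125)·[0.5650·30.0000 + 0.4350·11.8920] = 21.8489
Node 0 (S = 130): V_0 = e^(−0.0125)·[0.5650·41.3672 + 0.4350·21.8489] = 32.4690

$32.47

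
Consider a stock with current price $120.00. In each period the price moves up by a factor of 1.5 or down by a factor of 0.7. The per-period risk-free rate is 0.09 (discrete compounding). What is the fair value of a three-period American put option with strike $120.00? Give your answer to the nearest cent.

Risk-neutral probability p = (1 + 0.09 − 0.7)/(1.5 − 0.7) = 0.3900/0.8000 = 0.4875
Terminal stock prices: S_uuu = 405, S_uud = 189, S_udd = 88.2, S_ddd = 41.16
Terminal payoffs (K − S): max(-285, 0) = 0, max(-69, 0) = 0, max(31.8, 0) = 31.8, max(78.84, 0) = 78.84
Node uu (S = 270): continuation = 1/1.09·[0.4875·0.0000 + 0.5125·0.0000] = 0.0000; exercise value = 0.0000 ≤ continuation, so V_uu = 0.0000
Node ud (S = 126): continuation = 1/1.09·[0.4875·0.0000 + 0.5125·31.8000] = 14.9518; exercise value = 0.0000 ≤ continuation, so V_ud = 14.9518
Node dd (S = 58.8): continuation = 1/1.09·[0.4875·31.8000 + 0.5125·78.8400] = 51.2917; exercise value = 61.2000 > continuation, so V_dd = 61.2000 (exercise)
Node u (S = 180): continuation = 1/1.09·[0.4875·0.0000 + 0.5125·14.9518] = 7.0301; exercise value = 0.0000 ≤ continuation, so V_u = 7.0301
Node d (S = 84): continuation = 1/1.09·[0.4875·14.9518 + 0.5125·61.2000] = 35.4624; exercise value = 36.0000 > continuation, so V_d = 36.0000 (exercise)
Node 0 (S = 120): continuation = 1/1.09·[0.4875·7.0301 + 0.5125·36.0000] = 20.0708; exercise value = 0.0000 ≤ continuation, so V_0 = 20.0708

$20.07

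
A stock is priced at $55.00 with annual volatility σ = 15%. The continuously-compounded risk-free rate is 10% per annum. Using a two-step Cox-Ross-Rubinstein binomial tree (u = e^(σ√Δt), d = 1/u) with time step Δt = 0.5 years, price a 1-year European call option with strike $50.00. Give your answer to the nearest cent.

$10.16

CRR parameters: u = e^(σ√Δt) = e^(0.15·√0.5) = 1.1119, d = 1/u = 0.8994
Per-period rate: rΔt = 0.1·0.5 = 0.05, so R = e^0.05 = 1.0513
Risk-neutral probability p = (e^0.05 − 0.8994)/(1.1119 − 0.8994) = 0.1519/0.2125 = 0.7148
Terminal stock prices: S_uu = 68, S_ud = 55, S_dd = 44.49
Terminal payoffs (S − K): max(18, 0) = 18, max(5, 0) = 5, max(-5.513, 0) = 0
Node u (S = 61.15): V_u = e^(−0.05)·[0.7148·17.9971 + 0.2852·5.0000] = 13.5928
Node d (S = 49.47): V_d = e^(−0.05)·[0.7148·5.0000 + 0.2852·0.0000] = 3.3995
Node 0 (S = 55): V_0 = e^(−0.05)·[0.7148·13.5928 + 0.2852·3.3995] = 10.1640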